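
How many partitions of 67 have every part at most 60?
p(67, parts ≤ 60) = 2679659

Use the recurrence p(n, m) = p(n, m−1) + p(n−m, m): either the largest part is < m (count p(n, m−1)) or the largest part is exactly m (remove one copy of m, count p(n−m, m)). With p(0, ·) = 1 this gives p(67, parts ≤ 60) = 2679659. (By conjugating Young diagrams, this also counts partitions of 67 into at most 60 parts.)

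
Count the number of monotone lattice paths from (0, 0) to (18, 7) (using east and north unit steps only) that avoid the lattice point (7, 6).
Number of paths = 460108

Total paths from (0, 0) to (18, 7): C(25, 18) = 480700. Paths through (7, 6): (paths (0, 0) → (7, 6)) × (paths (7, 6) → (18, 7)) = C(13, 7) · C(12, 11) = 1716 · 12 = 20592. Avoidance count = 480700 − 20592 = 460108.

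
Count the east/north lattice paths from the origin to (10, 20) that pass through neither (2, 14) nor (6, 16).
Number of paths = 24587745

Inclusion–exclusion. Total paths: C(30, 10) = 30045015. Through P₁: C(16, 2)·C(14, 8) = 360360. Through P₂: C(22, 6)·C(8, 4) = 5222910. Since P₁ is strictly southwest of P₂, a monotone path through both must visit P₁ then P₂; paths through both = C(16, 2)·C(6, 4)·C(8, 4) = 126000. Avoid both = 30045015 − 360360 − 5222910 + 126000 = 24587745.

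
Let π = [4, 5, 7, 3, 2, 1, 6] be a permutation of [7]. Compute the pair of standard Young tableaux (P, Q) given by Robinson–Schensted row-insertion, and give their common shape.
P = [1, 5, 6] / [2, 7] / [3] / [4];  Q = [1, 2, 3] / [4, 7] / [5] / [6];  common shape = (3, 2, 1, 1)

Row-insert the values π_1, π_2, … into P one at a time, bumping the leftmost entry strictly greater than the inserted value down to the next row. The recording tableau Q records, in position (i, j), the step at which that cell was added to P.
  Insert 4 (step 1): P = [4];  Q = [1]
  Insert 5 (step 2): P = [4, 5];  Q = [1, 2]
  Insert 7 (step 3): P = [4, 5, 7];  Q = [1, 2, 3]
  Insert 3 (step 4): P = [3, 5, 7] / [4];  Q = [1, 2, 3] / [4]
  Insert 2 (step 5): P = [2, 5, 7] / [3] / [4];  Q = [1, 2, 3] / [4] / [5]
  Insert 1 (step 6): P = [1, 5, 7] / [2] / [3] / [4];  Q = [1, 2, 3] / [4] / [5] / [6]
  Insert 6 (step 7): P = [1, 5, 6] / [2, 7] / [3] / [4];  Q = [1, 2, 3] / [4, 7] / [5] / [6]
Final shape: (3, 2, 1, 1).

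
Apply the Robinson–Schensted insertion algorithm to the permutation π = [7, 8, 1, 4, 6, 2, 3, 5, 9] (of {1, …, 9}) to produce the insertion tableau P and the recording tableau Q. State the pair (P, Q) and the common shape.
P = [1, 2, 3, 5, 9] / [4, 6] / [7, 8];  Q = [1, 2, 5, 8, 9] / [3, 4] / [6, 7];  common shape = (5, 2, 2)

Row-insert the values π_1, π_2, … into P one at a time, bumping the leftmost entry strictly greater than the inserted value down to the next row. The recording tableau Q records, in position (i, j), the step at which that cell was added to P.
  Insert 7 (step 1): P = [7];  Q = [1]
  Insert 8 (step 2): P = [7, 8];  Q = [1, 2]
  Insert 1 (step 3): P = [1, 8] / [7];  Q = [1, 2] / [3]
  Insert 4 (step 4): P = [1, 4] / [7, 8];  Q = [1, 2] / [3, 4]
  Insert 6 (step 5): P = [1, 4, 6] / [7, 8];  Q = [1, 2, 5] / [3, 4]
  Insert 2 (step 6): P = [1, 2, 6] / [4, 8] / [7];  Q = [1, 2, 5] / [3, 4] / [6]
  Insert 3 (step 7): P = [1, 2, 3] / [4, 6] / [7, 8];  Q = [1, 2, 5] / [3, 4] / [6, 7]
  Insert 5 (step 8): P = [1, 2, 3, 5] / [4, 6] / [7, 8];  Q = [1, 2, 5, 8] / [3, 4] / [6, 7]
  Insert 9 (step 9): P = [1, 2, 3, 5, 9] / [4, 6] / [7, 8];  Q = [1, 2, 5, 8, 9] / [3, 4] / [6, 7]
Final shape: (5, 2, 2).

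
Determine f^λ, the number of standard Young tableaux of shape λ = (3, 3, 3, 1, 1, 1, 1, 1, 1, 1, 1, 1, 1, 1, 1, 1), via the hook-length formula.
# SYT of shape (3, 3, 3, 1, 1, 1, 1, 1, 1, 1, 1, 1, 1, 1, 1, 1) = 256025

Hook-length formula: f^λ = n! / Π hook(c), product over all cells c of the Young diagram. For λ = (3, 3, 3, 1, 1, 1, 1, 1, 1, 1, 1, 1, 1, 1, 1, 1), n = 22 boxes. Hook lengths by row (left-to-right, top-to-bottom): [18, 4, 3]; [17, 3, 2]; [16, 2, 1]; [13]; [12]; [11]; [10]; [9]; [8]; [7]; [6]; [5]; [4]; [3]; [2]; [1]. Product of hooks = 4390199112499200. So f^λ = 22! / 4390199112499200 = 1124000727777607680000 / 4390199112499200 = 256025.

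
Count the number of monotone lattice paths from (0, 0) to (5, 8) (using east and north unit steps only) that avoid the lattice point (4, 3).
Number of paths = 1077

Total paths from (0, 0) to (5, 8): C(13, 5) = 1287. Paths through (4, 3): (paths (0, 0) → (4, 3)) × (paths (4, 3) → (5, 8)) = C(7, 4) · C(6, 1) = 35 · 6 = 210. Avoidance count = 1287 − 210 = 1077.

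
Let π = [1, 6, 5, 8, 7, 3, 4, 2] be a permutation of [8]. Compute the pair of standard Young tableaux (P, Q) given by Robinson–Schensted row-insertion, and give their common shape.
P = [1, 2, 4] / [3, 7] / [5, 8] / [6];  Q = [1, 2, 4] / [3, 5] / [6, 7] / [8];  common shape = (3, 2, 2, 1)

Row-insert the values π_1, π_2, … into P one at a time, bumping the leftmost entry strictly greater than the inserted value down to the next row. The recording tableau Q records, in position (i, j), the step at which that cell was added to P.
  Insert 1 (step 1): P = [1];  Q = [1]
  Insert 6 (step 2): P = [1, 6];  Q = [1, 2]
  Insert 5 (step 3): P = [1, 5] / [6];  Q = [1, 2] / [3]
  Insert 8 (step 4): P = [1, 5, 8] / [6];  Q = [1, 2, 4] / [3]
  Insert 7 (step 5): P = [1, 5, 7] / [6, 8];  Q = [1, 2, 4] / [3, 5]
  Insert 3 (step 6): P = [1, 3, 7] / [5, 8] / [6];  Q = [1, 2, 4] / [3, 5] / [6]
  Insert 4 (step 7): P = [1, 3, 4] / [5, 7] / [6, 8];  Q = [1, 2, 4] / [3, 5] / [6, 7]
  Insert 2 (step 8): P = [1, 2, 4] / [3, 7] / [5, 8] / [6];  Q = [1, 2, 4] / [3, 5] / [6, 7] / [8]
Final shape: (3, 2, 2, 1).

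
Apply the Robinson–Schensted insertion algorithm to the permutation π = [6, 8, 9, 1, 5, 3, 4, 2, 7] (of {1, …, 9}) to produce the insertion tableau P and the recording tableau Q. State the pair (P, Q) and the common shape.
P = [1, 2, 4, 7] / [3, 8, 9] / [5] / [6];  Q = [1, 2, 3, 9] / [4, 5, 7] / [6] / [8];  common shape = (4, 3, 1, 1)

Row-insert the values π_1, π_2, … into P one at a time, bumping the leftmost entry strictly greater than the inserted value down to the next row. The recording tableau Q records, in position (i, j), the step at which that cell was added to P.
  Insert 6 (step 1): P = [6];  Q = [1]
  Insert 8 (step 2): P = [6, 8];  Q = [1, 2]
  Insert 9 (step 3): P = [6, 8, 9];  Q = [1, 2, 3]
  Insert 1 (step 4): P = [1, 8, 9] / [6];  Q = [1, 2, 3] / [4]
  Insert 5 (step 5): P = [1, 5, 9] / [6, 8];  Q = [1, 2, 3] / [4, 5]
  Insert 3 (step 6): P = [1, 3, 9] / [5, 8] / [6];  Q = [1, 2, 3] / [4, 5] / [6]
  Insert 4 (step 7): P = [1, 3, 4] / [5, 8, 9] / [6];  Q = [1, 2, 3] / [4, 5, 7] / [6]
  Insert 2 (step 8): P = [1, 2, 4] / [3, 8, 9] / [5] / [6];  Q = [1, 2, 3] / [4, 5, 7] / [6] / [8]
  Insert 7 (step 9): P = [1, 2, 4, 7] / [3, 8, 9] / [5] / [6];  Q = [1, 2, 3, 9] / [4, 5, 7] / [6] / [8]
Final shape: (4, 3, 1, 1).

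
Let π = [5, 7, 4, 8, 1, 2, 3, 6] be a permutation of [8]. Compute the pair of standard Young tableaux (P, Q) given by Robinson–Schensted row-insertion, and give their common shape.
P = [1, 2, 3, 6] / [4, 7, 8] / [5];  Q = [1, 2, 4, 8] / [3, 6, 7] / [5];  common shape = (4, 3, 1)

Row-insert the values π_1, π_2, … into P one at a time, bumping the leftmost entry strictly greater than the inserted value down to the next row. The recording tableau Q records, in position (i, j), the step at which that cell was added to P.
  Insert 5 (step 1): P = [5];  Q = [1]
  Insert 7 (step 2): P = [5, 7];  Q = [1, 2]
  Insert 4 (step 3): P = [4, 7] / [5];  Q = [1, 2] / [3]
  Insert 8 (step 4): P = [4, 7, 8] / [5];  Q = [1, 2, 4] / [3]
  Insert 1 (step 5): P = [1, 7, 8] / [4] / [5];  Q = [1, 2, 4] / [3] / [5]
  Insert 2 (step 6): P = [1, 2, 8] / [4, 7] / [5];  Q = [1, 2, 4] / [3, 6] / [5]
  Insert 3 (step 7): P = [1, 2, 3] / [4, 7, 8] / [5];  Q = [1, 2, 4] / [3, 6, 7] / [5]
  Insert 6 (step 8): P = [1, 2, 3, 6] / [4, 7, 8] / [5];  Q = [1, 2, 4, 8] / [3, 6, 7] / [5]
Final shape: (4, 3, 1).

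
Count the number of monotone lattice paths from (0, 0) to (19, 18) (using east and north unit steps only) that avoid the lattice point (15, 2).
Number of paths = 17671972980

Total paths from (0, 0) to (19, 18): C(37, 19) = 17672631900. Paths through (15, 2): (paths (0, 0) → (15, 2)) × (paths (15, 2) → (19, 18)) = C(17, 15) · C(20, 4) = 136 · 4845 = 658920. Avoidance count = 17672631900 − 658920 = 17671972980.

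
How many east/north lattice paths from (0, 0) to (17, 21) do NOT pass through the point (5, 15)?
Number of paths = 28493327124

Total paths from (0, 0) to (17, 21): C(38, 17) = 28781143380. Paths through (5, 15): (paths (0, 0) → (5, 15)) × (paths (5, 15) → (17, 21)) = C(20, 5) · C(18, 12) = 15504 · 18564 = 287816256. Avoidance count = 28781143380 − 287816256 = 28493327124.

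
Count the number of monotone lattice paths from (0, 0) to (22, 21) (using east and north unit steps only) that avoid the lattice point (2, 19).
Number of paths = 1052049433350

Total paths from (0, 0) to (22, 21): C(43, 22) = 1052049481860. Paths through (2, 19): (paths (0, 0) → (2, 19)) × (paths (2, 19) → (22, 21)) = C(21, 2) · C(22, 20) = 210 · 231 = 48510. Avoidance count = 1052049481860 − 48510 = 1052049433350.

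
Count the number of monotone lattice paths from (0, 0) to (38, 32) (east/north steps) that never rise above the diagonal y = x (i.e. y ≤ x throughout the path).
Number of paths = 15622345984153409270

By the reflection principle (André's argument), the number of monotone paths to (38, 32) with n ≤ m that never go above y = x is C(70, 38) − C(70, 39) = 87038784768854708790 − 71416438784701299520 = 15622345984153409270.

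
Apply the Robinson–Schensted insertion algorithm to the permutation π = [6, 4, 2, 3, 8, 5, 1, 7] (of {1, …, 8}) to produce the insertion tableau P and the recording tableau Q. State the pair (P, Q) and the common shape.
P = [1, 3, 5, 7] / [2, 8] / [4] / [6];  Q = [1, 4, 5, 8] / [2, 6] / [3] / [7];  common shape = (4, 2, 1, 1)

Row-insert the values π_1, π_2, … into P one at a time, bumping the leftmost entry strictly greater than the inserted value down to the next row. The recording tableau Q records, in position (i, j), the step at which that cell was added to P.
  Insert 6 (step 1): P = [6];  Q = [1]
  Insert 4 (step 2): P = [4] / [6];  Q = [1] / [2]
  Insert 2 (step 3): P = [2] / [4] / [6];  Q = [1] / [2] / [3]
  Insert 3 (step 4): P = [2, 3] / [4] / [6];  Q = [1, 4] / [2] / [3]
  Insert 8 (step 5): P = [2, 3, 8] / [4] / [6];  Q = [1, 4, 5] / [2] / [3]
  Insert 5 (step 6): P = [2, 3, 5] / [4, 8] / [6];  Q = [1, 4, 5] / [2, 6] / [3]
  Insert 1 (step 7): P = [1, 3, 5] / [2, 8] / [4] / [6];  Q = [1, 4, 5] / [2, 6] / [3] / [7]
  Insert 7 (step 8): P = [1, 3, 5, 7] / [2, 8] / [4] / [6];  Q = [1, 4, 5, 8] / [2, 6] / [3] / [7]
Final shape: (4, 2, 1, 1).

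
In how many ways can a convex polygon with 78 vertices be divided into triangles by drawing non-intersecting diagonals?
C_76 = 4790408930363303911328386208394864461024520

These polygon triangulations are counted by the Catalan number C_n = (1/(n + 1)) · C(2n, n). For n = 76: C_76 = (1/77) · C(152, 76) = 368861487637974401172285738046404563498888040/77 = 4790408930363303911328386208394864461024520.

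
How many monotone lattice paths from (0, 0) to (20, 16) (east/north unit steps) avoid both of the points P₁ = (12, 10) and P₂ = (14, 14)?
Number of paths = 4514320692

Inclusion–exclusion. Total paths: C(36, 20) = 7307872110. Through P₁: C(22, 12)·C(14, 8) = 1941877938. Through P₂: C(28, 14)·C(8, 6) = 1123264800. Since P₁ is strictly southwest of P₂, a monotone path through both must visit P₁ then P₂; paths through both = C(22, 12)·C(6, 2)·C(8, 6) = 271591320. Avoid both = 7307872110 − 1941877938 − 1123264800 + 271591320 = 4514320692.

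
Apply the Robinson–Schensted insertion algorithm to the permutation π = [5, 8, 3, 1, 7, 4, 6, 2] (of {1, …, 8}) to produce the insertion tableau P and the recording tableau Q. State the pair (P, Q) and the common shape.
P = [1, 2, 6] / [3, 4] / [5, 7] / [8];  Q = [1, 2, 7] / [3, 5] / [4, 6] / [8];  common shape = (3, 2, 2, 1)

Row-insert the values π_1, π_2, … into P one at a time, bumping the leftmost entry strictly greater than the inserted value down to the next row. The recording tableau Q records, in position (i, j), the step at which that cell was added to P.
  Insert 5 (step 1): P = [5];  Q = [1]
  Insert 8 (step 2): P = [5, 8];  Q = [1, 2]
  Insert 3 (step 3): P = [3, 8] / [5];  Q = [1, 2] / [3]
  Insert 1 (step 4): P = [1, 8] / [3] / [5];  Q = [1, 2] / [3] / [4]
  Insert 7 (step 5): P = [1, 7] / [3, 8] / [5];  Q = [1, 2] / [3, 5] / [4]
  Insert 4 (step 6): P = [1, 4] / [3, 7] / [5, 8];  Q = [1, 2] / [3, 5] / [4, 6]
  Insert 6 (step 7): P = [1, 4, 6] / [3, 7] / [5, 8];  Q = [1, 2, 7] / [3, 5] / [4, 6]
  Insert 2 (step 8): P = [1, 2, 6] / [3, 4] / [5, 7] / [8];  Q = [1, 2, 7] / [3, 5] / [4, 6] / [8]
Final shape: (3, 2, 2, 1).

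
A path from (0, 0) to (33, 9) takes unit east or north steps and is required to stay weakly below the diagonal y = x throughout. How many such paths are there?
Number of paths = 327861625

By the reflection principle (André's argument), the number of monotone paths to (33, 9) with n ≤ m that never go above y = x is C(42, 33) − C(42, 34) = 445891810 − 118030185 = 327861625.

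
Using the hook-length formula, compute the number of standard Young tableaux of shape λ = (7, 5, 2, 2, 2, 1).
# SYT of shape (7, 5, 2, 2, 2, 1) = 31039008

Hook-length formula: f^λ = n! / Π hook(c), product over all cells c of the Young diagram. For λ = (7, 5, 2, 2, 2, 1), n = 19 boxes. Hook lengths by row (left-to-right, top-to-bottom): [12, 10, 6, 5, 4, 2, 1]; [9, 7, 3, 2, 1]; [5, 3]; [4, 2]; [3, 1]; [1]. Product of hooks = 3919104000. So f^λ = 19! / 3919104000 = 121645100408832000 / 3919104000 = 31039008.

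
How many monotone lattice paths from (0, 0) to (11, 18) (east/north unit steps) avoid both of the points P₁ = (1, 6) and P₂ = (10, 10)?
Number of paths = 28453009

Inclusion–exclusion. Total paths: C(29, 11) = 34597290. Through P₁: C(7, 1)·C(22, 10) = 4526522. Through P₂: C(20, 10)·C(9, 1) = 1662804. Since P₁ is strictly southwest of P₂, a monotone path through both must visit P₁ then P₂; paths through both = C(7, 1)·C(13, 9)·C(9, 1) = 45045. Avoid both = 34597290 − 4526522 − 1662804 + 45045 = 28453009.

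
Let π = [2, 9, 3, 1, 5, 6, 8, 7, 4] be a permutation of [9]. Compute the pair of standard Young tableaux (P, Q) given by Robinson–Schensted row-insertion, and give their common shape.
P = [1, 3, 4, 6, 7] / [2, 5] / [8] / [9];  Q = [1, 2, 5, 6, 7] / [3, 8] / [4] / [9];  common shape = (5, 2, 1, 1)

Row-insert the values π_1, π_2, … into P one at a time, bumping the leftmost entry strictly greater than the inserted value down to the next row. The recording tableau Q records, in position (i, j), the step at which that cell was added to P.
  Insert 2 (step 1): P = [2];  Q = [1]
  Insert 9 (step 2): P = [2, 9];  Q = [1, 2]
  Insert 3 (step 3): P = [2, 3] / [9];  Q = [1, 2] / [3]
  Insert 1 (step 4): P = [1, 3] / [2] / [9];  Q = [1, 2] / [3] / [4]
  Insert 5 (step 5): P = [1, 3, 5] / [2] / [9];  Q = [1, 2, 5] / [3] / [4]
  Insert 6 (step 6): P = [1, 3, 5, 6] / [2] / [9];  Q = [1, 2, 5, 6] / [3] / [4]
  Insert 8 (step 7): P = [1, 3, 5, 6, 8] / [2] / [9];  Q = [1, 2, 5, 6, 7] / [3] / [4]
  Insert 7 (step 8): P = [1, 3, 5, 6, 7] / [2, 8] / [9];  Q = [1, 2, 5, 6, 7] / [3, 8] / [4]
  Insert 4 (step 9): P = [1, 3, 4, 6, 7] / [2, 5] / [8] / [9];  Q = [1, 2, 5, 6, 7] / [3, 8] / [4] / [9]
Final shape: (5, 2, 1, 1).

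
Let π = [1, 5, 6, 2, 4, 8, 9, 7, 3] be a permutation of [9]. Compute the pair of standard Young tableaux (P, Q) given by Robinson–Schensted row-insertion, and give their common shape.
P = [1, 2, 3, 7, 9] / [4, 6, 8] / [5];  Q = [1, 2, 3, 6, 7] / [4, 5, 8] / [9];  common shape = (5, 3, 1)

Row-insert the values π_1, π_2, … into P one at a time, bumping the leftmost entry strictly greater than the inserted value down to the next row. The recording tableau Q records, in position (i, j), the step at which that cell was added to P.
  Insert 1 (step 1): P = [1];  Q = [1]
  Insert 5 (step 2): P = [1, 5];  Q = [1, 2]
  Insert 6 (step 3): P = [1, 5, 6];  Q = [1, 2, 3]
  Insert 2 (step 4): P = [1, 2, 6] / [5];  Q = [1, 2, 3] / [4]
  Insert 4 (step 5): P = [1, 2, 4] / [5, 6];  Q = [1, 2, 3] / [4, 5]
  Insert 8 (step 6): P = [1, 2, 4, 8] / [5, 6];  Q = [1, 2, 3, 6] / [4, 5]
  Insert 9 (step 7): P = [1, 2, 4, 8, 9] / [5, 6];  Q = [1, 2, 3, 6, 7] / [4, 5]
  Insert 7 (step 8): P = [1, 2, 4, 7, 9] / [5, 6, 8];  Q = [1, 2, 3, 6, 7] / [4, 5, 8]
  Insert 3 (step 9): P = [1, 2, 3, 7, 9] / [4, 6, 8] / [5];  Q = [1, 2, 3, 6, 7] / [4, 5, 8] / [9]
Final shape: (5, 3, 1).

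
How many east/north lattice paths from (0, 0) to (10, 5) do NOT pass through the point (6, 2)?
Number of paths = 2023

Total paths from (0, 0) to (10, 5): C(15, 10) = 3003. Paths through (6, 2): (paths (0, 0) → (6, 2)) × (paths (6, 2) → (10, 5)) = C(8, 6) · C(7, 4) = 28 · 35 = 980. Avoidance count = 3003 − 980 = 2023.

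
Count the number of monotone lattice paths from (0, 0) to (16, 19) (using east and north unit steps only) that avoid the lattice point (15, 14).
Number of paths = 3594576390

Total paths from (0, 0) to (16, 19): C(35, 16) = 4059928950. Paths through (15, 14): (paths (0, 0) → (15, 14)) × (paths (15, 14) → (16, 19)) = C(29, 15) · C(6, 1) = 77558760 · 6 = 465352560. Avoidance count = 4059928950 − 465352560 = 3594576390.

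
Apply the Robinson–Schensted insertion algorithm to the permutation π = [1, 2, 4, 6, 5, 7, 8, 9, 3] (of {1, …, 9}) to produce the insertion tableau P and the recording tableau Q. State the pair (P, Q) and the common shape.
P = [1, 2, 3, 5, 7, 8, 9] / [4] / [6];  Q = [1, 2, 3, 4, 6, 7, 8] / [5] / [9];  common shape = (7, 1, 1)

Row-insert the values π_1, π_2, … into P one at a time, bumping the leftmost entry strictly greater than the inserted value down to the next row. The recording tableau Q records, in position (i, j), the step at which that cell was added to P.
  Insert 1 (step 1): P = [1];  Q = [1]
  Insert 2 (step 2): P = [1, 2];  Q = [1, 2]
  Insert 4 (step 3): P = [1, 2, 4];  Q = [1, 2, 3]
  Insert 6 (step 4): P = [1, 2, 4, 6];  Q = [1, 2, 3, 4]
  Insert 5 (step 5): P = [1, 2, 4, 5] / [6];  Q = [1, 2, 3, 4] / [5]
  Insert 7 (step 6): P = [1, 2, 4, 5, 7] / [6];  Q = [1, 2, 3, 4, 6] / [5]
  Insert 8 (step 7): P = [1, 2, 4, 5, 7, 8] / [6];  Q = [1, 2, 3, 4, 6, 7] / [5]
  Insert 9 (step 8): P = [1, 2, 4, 5, 7, 8, 9] / [6];  Q = [1, 2, 3, 4, 6, 7, 8] / [5]
  Insert 3 (step 9): P = [1, 2, 3, 5, 7, 8, 9] / [4] / [6];  Q = [1, 2, 3, 4, 6, 7, 8] / [5] / [9]
Final shape: (7, 1, 1).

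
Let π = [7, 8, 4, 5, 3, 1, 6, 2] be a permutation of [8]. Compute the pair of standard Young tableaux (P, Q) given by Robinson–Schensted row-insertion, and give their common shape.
P = [1, 2, 6] / [3, 5] / [4, 8] / [7];  Q = [1, 2, 7] / [3, 4] / [5, 8] / [6];  common shape = (3, 2, 2, 1)

Row-insert the values π_1, π_2, … into P one at a time, bumping the leftmost entry strictly greater than the inserted value down to the next row. The recording tableau Q records, in position (i, j), the step at which that cell was added to P.
  Insert 7 (step 1): P = [7];  Q = [1]
  Insert 8 (step 2): P = [7, 8];  Q = [1, 2]
  Insert 4 (step 3): P = [4, 8] / [7];  Q = [1, 2] / [3]
  Insert 5 (step 4): P = [4, 5] / [7, 8];  Q = [1, 2] / [3, 4]
  Insert 3 (step 5): P = [3, 5] / [4, 8] / [7];  Q = [1, 2] / [3, 4] / [5]
  Insert 1 (step 6): P = [1, 5] / [3, 8] / [4] / [7];  Q = [1, 2] / [3, 4] / [5] / [6]
  Insert 6 (step 7): P = [1, 5, 6] / [3, 8] / [4] / [7];  Q = [1, 2, 7] / [3, 4] / [5] / [6]
  Insert 2 (step 8): P = [1, 2, 6] / [3, 5] / [4, 8] / [7];  Q = [1, 2, 7] / [3, 4] / [5, 8] / [6]
Final shape: (3, 2, 2, 1).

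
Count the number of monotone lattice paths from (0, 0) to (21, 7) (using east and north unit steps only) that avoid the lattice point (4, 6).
Number of paths = 1180260

Total paths from (0, 0) to (21, 7): C(28, 21) = 1184040. Paths through (4, 6): (paths (0, 0) → (4, 6)) × (paths (4, 6) → (21, 7)) = C(10, 4) · C(18, 17) = 210 · 18 = 3780. Avoidance count = 1184040 − 3780 = 1180260.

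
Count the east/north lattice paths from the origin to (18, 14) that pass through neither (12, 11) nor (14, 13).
Number of paths = 298131888

Inclusion–exclusion. Total paths: C(32, 18) = 471435600. Through P₁: C(23, 12)·C(9, 6) = 113574552. Through P₂: C(27, 14)·C(5, 4) = 100291500. Since P₁ is strictly southwest of P₂, a monotone path through both must visit P₁ then P₂; paths through both = C(23, 12)·C(4, 2)·C(5, 4) = 40562340. Avoid both = 471435600 − 113574552 − 100291500 + 40562340 = 298131888.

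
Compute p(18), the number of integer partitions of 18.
p(18) = 385

Compute p(n) via the recurrence p(n, m) = p(n, m−1) + p(n−m, m), where p(n, m) counts partitions of n with all parts ≤ m and p(n) = p(n, n). The base cases are p(0, m) = 1 and p(n, 0) = 0 for n > 0. Filling the table yields p(18) = 385. (Euler's pentagonal recurrence is an alternative.)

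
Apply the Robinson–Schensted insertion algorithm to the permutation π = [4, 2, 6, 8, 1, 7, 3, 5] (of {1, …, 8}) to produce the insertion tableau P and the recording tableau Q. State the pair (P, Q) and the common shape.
P = [1, 3, 5] / [2, 6, 7] / [4, 8];  Q = [1, 3, 4] / [2, 6, 8] / [5, 7];  common shape = (3, 3, 2)

Row-insert the values π_1, π_2, … into P one at a time, bumping the leftmost entry strictly greater than the inserted value down to the next row. The recording tableau Q records, in position (i, j), the step at which that cell was added to P.
  Insert 4 (step 1): P = [4];  Q = [1]
  Insert 2 (step 2): P = [2] / [4];  Q = [1] / [2]
  Insert 6 (step 3): P = [2, 6] / [4];  Q = [1, 3] / [2]
  Insert 8 (step 4): P = [2, 6, 8] / [4];  Q = [1, 3, 4] / [2]
  Insert 1 (step 5): P = [1, 6, 8] / [2] / [4];  Q = [1, 3, 4] / [2] / [5]
  Insert 7 (step 6): P = [1, 6, 7] / [2, 8] / [4];  Q = [1, 3, 4] / [2, 6] / [5]
  Insert 3 (step 7): P = [1, 3, 7] / [2, 6] / [4, 8];  Q = [1, 3, 4] / [2, 6] / [5, 7]
  Insert 5 (step 8): P = [1, 3, 5] / [2, 6, 7] / [4, 8];  Q = [1, 3, 4] / [2, 6, 8] / [5, 7]
Final shape: (3, 3, 2).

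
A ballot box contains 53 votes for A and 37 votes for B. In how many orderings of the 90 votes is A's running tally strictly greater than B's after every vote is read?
Strict-lead orderings = 4489026076872540086469696

Total orderings of the 90 votes with 53 for A: C(90, 53) = 25250771682408037986392040. By the Bertrand ballot formula (Cycle Lemma / reflection principle), the number of orderings in which A is strictly ahead of B throughout is (p − q)/(p + q) · C(p + q, p) = (53 − 37)/(53 + 37) · 25250771682408037986392040 = 4489026076872540086469696.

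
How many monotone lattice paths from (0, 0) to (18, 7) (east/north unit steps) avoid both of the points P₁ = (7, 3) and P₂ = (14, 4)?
Number of paths = 243400

Inclusion–exclusion. Total paths: C(25, 18) = 480700. Through P₁: C(10, 7)·C(15, 11) = 163800. Through P₂: C(18, 14)·C(7, 4) = 107100. Since P₁ is strictly southwest of P₂, a monotone path through both must visit P₁ then P₂; paths through both = C(10, 7)·C(8, 7)·C(7, 4) = 33600. Avoid both = 480700 − 163800 − 107100 + 33600 = 243400.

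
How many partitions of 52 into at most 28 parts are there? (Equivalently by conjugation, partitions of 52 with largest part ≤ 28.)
p(52, parts ≤ 28) = 275826

Use the recurrence p(n, m) = p(n, m−1) + p(n−m, m): either the largest part is < m (count p(n, m−1)) or the largest part is exactly m (remove one copy of m, count p(n−m, m)). With p(0, ·) = 1 this gives p(52, parts ≤ 28) = 275826. (By conjugating Young diagrams, this also counts partitions of 52 into at most 28 parts.)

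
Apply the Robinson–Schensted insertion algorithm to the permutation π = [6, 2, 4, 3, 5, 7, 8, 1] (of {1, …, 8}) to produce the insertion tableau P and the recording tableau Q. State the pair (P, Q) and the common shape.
P = [1, 3, 5, 7, 8] / [2] / [4] / [6];  Q = [1, 3, 5, 6, 7] / [2] / [4] / [8];  common shape = (5, 1, 1, 1)

Row-insert the values π_1, π_2, … into P one at a time, bumping the leftmost entry strictly greater than the inserted value down to the next row. The recording tableau Q records, in position (i, j), the step at which that cell was added to P.
  Insert 6 (step 1): P = [6];  Q = [1]
  Insert 2 (step 2): P = [2] / [6];  Q = [1] / [2]
  Insert 4 (step 3): P = [2, 4] / [6];  Q = [1, 3] / [2]
  Insert 3 (step 4): P = [2, 3] / [4] / [6];  Q = [1, 3] / [2] / [4]
  Insert 5 (step 5): P = [2, 3, 5] / [4] / [6];  Q = [1, 3, 5] / [2] / [4]
  Insert 7 (step 6): P = [2, 3, 5, 7] / [4] / [6];  Q = [1, 3, 5, 6] / [2] / [4]
  Insert 8 (step 7): P = [2, 3, 5, 7, 8] / [4] / [6];  Q = [1, 3, 5, 6, 7] / [2] / [4]
  Insert 1 (step 8): P = [1, 3, 5, 7, 8] / [2] / [4] / [6];  Q = [1, 3, 5, 6, 7] / [2] / [4] / [8]
Final shape: (5, 1, 1, 1).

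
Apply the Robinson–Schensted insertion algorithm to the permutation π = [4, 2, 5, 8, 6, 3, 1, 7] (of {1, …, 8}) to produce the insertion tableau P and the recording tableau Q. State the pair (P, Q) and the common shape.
P = [1, 3, 6, 7] / [2, 5] / [4] / [8];  Q = [1, 3, 4, 8] / [2, 5] / [6] / [7];  common shape = (4, 2, 1, 1)

Row-insert the values π_1, π_2, … into P one at a time, bumping the leftmost entry strictly greater than the inserted value down to the next row. The recording tableau Q records, in position (i, j), the step at which that cell was added to P.
  Insert 4 (step 1): P = [4];  Q = [1]
  Insert 2 (step 2): P = [2] / [4];  Q = [1] / [2]
  Insert 5 (step 3): P = [2, 5] / [4];  Q = [1, 3] / [2]
  Insert 8 (step 4): P = [2, 5, 8] / [4];  Q = [1, 3, 4] / [2]
  Insert 6 (step 5): P = [2, 5, 6] / [4, 8];  Q = [1, 3, 4] / [2, 5]
  Insert 3 (step 6): P = [2, 3, 6] / [4, 5] / [8];  Q = [1, 3, 4] / [2, 5] / [6]
  Insert 1 (step 7): P = [1, 3, 6] / [2, 5] / [4] / [8];  Q = [1, 3, 4] / [2, 5] / [6] / [7]
  Insert 7 (step 8): P = [1, 3, 6, 7] / [2, 5] / [4] / [8];  Q = [1, 3, 4, 8] / [2, 5] / [6] / [7]
Final shape: (4, 2, 1, 1).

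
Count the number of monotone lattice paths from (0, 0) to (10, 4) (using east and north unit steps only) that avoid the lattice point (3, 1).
Number of paths = 521

Total paths from (0, 0) to (10, 4): C(14, 10) = 1001. Paths through (3, 1): (paths (0, 0) → (3, 1)) × (paths (3, 1) → (10, 4)) = C(4, 3) · C(10, 7) = 4 · 120 = 480. Avoidance count = 1001 − 480 = 521.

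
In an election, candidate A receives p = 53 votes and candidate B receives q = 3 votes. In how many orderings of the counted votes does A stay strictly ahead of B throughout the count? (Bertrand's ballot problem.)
Strict-lead orderings = 24750

Total orderings of the 56 votes with 53 for A: C(56, 53) = 27720. By the Bertrand ballot formula (Cycle Lemma / reflection principle), the number of orderings in which A is strictly ahead of B throughout is (p − q)/(p + q) · C(p + q, p) = (53 − 3)/(53 + 3) · 27720 = 24750.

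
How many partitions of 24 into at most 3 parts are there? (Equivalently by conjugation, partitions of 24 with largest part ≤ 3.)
p(24, parts ≤ 3) = 61

Use the recurrence p(n, m) = p(n, m−1) + p(n−m, m): either the largest part is < m (count p(n, m−1)) or the largest part is exactly m (remove one copy of m, count p(n−m, m)). With p(0, ·) = 1 this gives p(24, parts ≤ 3) = 61. (By conjugating Young diagrams, this also counts partitions of 24 into at most 3 parts.)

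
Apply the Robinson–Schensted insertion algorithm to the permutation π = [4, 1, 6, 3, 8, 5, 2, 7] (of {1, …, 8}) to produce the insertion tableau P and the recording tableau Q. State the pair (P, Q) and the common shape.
P = [1, 2, 5, 7] / [3, 6, 8] / [4];  Q = [1, 3, 5, 8] / [2, 4, 6] / [7];  common shape = (4, 3, 1)

Row-insert the values π_1, π_2, … into P one at a time, bumping the leftmost entry strictly greater than the inserted value down to the next row. The recording tableau Q records, in position (i, j), the step at which that cell was added to P.
  Insert 4 (step 1): P = [4];  Q = [1]
  Insert 1 (step 2): P = [1] / [4];  Q = [1] / [2]
  Insert 6 (step 3): P = [1, 6] / [4];  Q = [1, 3] / [2]
  Insert 3 (step 4): P = [1, 3] / [4, 6];  Q = [1, 3] / [2, 4]
  Insert 8 (step 5): P = [1, 3, 8] / [4, 6];  Q = [1, 3, 5] / [2, 4]
  Insert 5 (step 6): P = [1, 3, 5] / [4, 6, 8];  Q = [1, 3, 5] / [2, 4, 6]
  Insert 2 (step 7): P = [1, 2, 5] / [3, 6, 8] / [4];  Q = [1, 3, 5] / [2, 4, 6] / [7]
  Insert 7 (step 8): P = [1, 2, 5, 7] / [3, 6, 8] / [4];  Q = [1, 3, 5, 8] / [2, 4, 6] / [7]
Final shape: (4, 3, 1).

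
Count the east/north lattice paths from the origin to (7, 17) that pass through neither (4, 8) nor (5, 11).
Number of paths = 170340

Inclusion–exclusion. Total paths: C(24, 7) = 346104. Through P₁: C(12, 4)·C(12, 3) = 108900. Through P₂: C(16, 5)·C(8, 2) = 122304. Since P₁ is strictly southwest of P₂, a monotone path through both must visit P₁ then P₂; paths through both = C(12, 4)·C(4, 1)·C(8, 2) = 55440. Avoid both = 346104 − 108900 − 122304 + 55440 = 170340.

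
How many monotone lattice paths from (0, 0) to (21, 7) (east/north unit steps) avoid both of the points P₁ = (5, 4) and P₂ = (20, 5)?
Number of paths = 908604

Inclusion–exclusion. Total paths: C(28, 21) = 1184040. Through P₁: C(9, 5)·C(19, 16) = 122094. Through P₂: C(25, 20)·C(3, 1) = 159390. Since P₁ is strictly southwest of P₂, a monotone path through both must visit P₁ then P₂; paths through both = C(9, 5)·C(16, 15)·C(3, 1) = 6048. Avoid both = 1184040 − 122094 − 159390 + 6048 = 908604.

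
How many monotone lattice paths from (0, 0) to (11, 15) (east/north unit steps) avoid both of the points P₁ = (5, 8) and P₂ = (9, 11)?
Number of paths = 3673943

Inclusion–exclusion. Total paths: C(26, 11) = 7726160. Through P₁: C(13, 5)·C(13, 6) = 2208492. Through P₂: C(20, 9)·C(6, 2) = 2519400. Since P₁ is strictly southwest of P₂, a monotone path through both must visit P₁ then P₂; paths through both = C(13, 5)·C(7, 4)·C(6, 2) = 675675. Avoid both = 7726160 − 2208492 − 2519400 + 675675 = 3673943.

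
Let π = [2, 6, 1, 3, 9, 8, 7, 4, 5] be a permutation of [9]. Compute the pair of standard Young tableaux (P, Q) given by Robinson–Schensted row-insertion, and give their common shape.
P = [1, 3, 4, 5] / [2, 6, 7] / [8] / [9];  Q = [1, 2, 5, 9] / [3, 4, 6] / [7] / [8];  common shape = (4, 3, 1, 1)

Row-insert the values π_1, π_2, … into P one at a time, bumping the leftmost entry strictly greater than the inserted value down to the next row. The recording tableau Q records, in position (i, j), the step at which that cell was added to P.
  Insert 2 (step 1): P = [2];  Q = [1]
  Insert 6 (step 2): P = [2, 6];  Q = [1, 2]
  Insert 1 (step 3): P = [1, 6] / [2];  Q = [1, 2] / [3]
  Insert 3 (step 4): P = [1, 3] / [2, 6];  Q = [1, 2] / [3, 4]
  Insert 9 (step 5): P = [1, 3, 9] / [2, 6];  Q = [1, 2, 5] / [3, 4]
  Insert 8 (step 6): P = [1, 3, 8] / [2, 6, 9];  Q = [1, 2, 5] / [3, 4, 6]
  Insert 7 (step 7): P = [1, 3, 7] / [2, 6, 8] / [9];  Q = [1, 2, 5] / [3, 4, 6] / [7]
  Insert 4 (step 8): P = [1, 3, 4] / [2, 6, 7] / [8] / [9];  Q = [1, 2, 5] / [3, 4, 6] / [7] / [8]
  Insert 5 (step 9): P = [1, 3, 4, 5] / [2, 6, 7] / [8] / [9];  Q = [1, 2, 5, 9] / [3, 4, 6] / [7] / [8]
Final shape: (4, 3, 1, 1).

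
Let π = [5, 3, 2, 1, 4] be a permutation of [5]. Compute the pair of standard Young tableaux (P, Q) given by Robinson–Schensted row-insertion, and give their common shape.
P = [1, 4] / [2] / [3] / [5];  Q = [1, 5] / [2] / [3] / [4];  common shape = (2, 1, 1, 1)

Row-insert the values π_1, π_2, … into P one at a time, bumping the leftmost entry strictly greater than the inserted value down to the next row. The recording tableau Q records, in position (i, j), the step at which that cell was added to P.
  Insert 5 (step 1): P = [5];  Q = [1]
  Insert 3 (step 2): P = [3] / [5];  Q = [1] / [2]
  Insert 2 (step 3): P = [2] / [3] / [5];  Q = [1] / [2] / [3]
  Insert 1 (step 4): P = [1] / [2] / [3] / [5];  Q = [1] / [2] / [3] / [4]
  Insert 4 (step 5): P = [1, 4] / [2] / [3] / [5];  Q = [1, 5] / [2] / [3] / [4]
Final shape: (2, 1, 1, 1).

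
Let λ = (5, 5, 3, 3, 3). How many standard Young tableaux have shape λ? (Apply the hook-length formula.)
# SYT of shape (5, 5, 3, 3, 3) = 6928350

Hook-length formula: f^λ = n! / Π hook(c), product over all cells c of the Young diagram. For λ = (5, 5, 3, 3, 3), n = 19 boxes. Hook lengths by row (left-to-right, top-to-bottom): [9, 8, 7, 3, 2]; [8, 7, 6, 2, 1]; [5, 4, 3]; [4, 3, 2]; [3, 2, 1]. Product of hooks = 17557585920. So f^λ = 19! / 17557585920 = 121645100408832000 / 17557585920 = 6928350.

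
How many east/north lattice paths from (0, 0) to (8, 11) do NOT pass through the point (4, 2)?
Number of paths = 64857

Total paths from (0, 0) to (8, 11): C(19, 8) = 75582. Paths through (4, 2): (paths (0, 0) → (4, 2)) × (paths (4, 2) → (8, 11)) = C(6, 4) · C(13, 4) = 15 · 715 = 10725. Avoidance count = 75582 − 10725 = 64857.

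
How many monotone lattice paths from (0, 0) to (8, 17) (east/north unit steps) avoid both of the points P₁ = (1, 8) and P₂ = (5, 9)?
Number of paths = 655710

Inclusion–exclusion. Total paths: C(25, 8) = 1081575. Through P₁: C(9, 1)·C(16, 7) = 102960. Through P₂: C(14, 5)·C(11, 3) = 330330. Since P₁ is strictly southwest of P₂, a monotone path through both must visit P₁ then P₂; paths through both = C(9, 1)·C(5, 4)·C(11, 3) = 7425. Avoid both = 1081575 − 102960 − 330330 + 7425 = 655710.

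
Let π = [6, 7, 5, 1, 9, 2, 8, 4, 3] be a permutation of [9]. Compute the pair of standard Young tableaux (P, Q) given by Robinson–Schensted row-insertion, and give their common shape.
P = [1, 2, 3] / [4, 7, 8] / [5, 9] / [6];  Q = [1, 2, 5] / [3, 6, 7] / [4, 8] / [9];  common shape = (3, 3, 2, 1)

Row-insert the values π_1, π_2, … into P one at a time, bumping the leftmost entry strictly greater than the inserted value down to the next row. The recording tableau Q records, in position (i, j), the step at which that cell was added to P.
  Insert 6 (step 1): P = [6];  Q = [1]
  Insert 7 (step 2): P = [6, 7];  Q = [1, 2]
  Insert 5 (step 3): P = [5, 7] / [6];  Q = [1, 2] / [3]
  Insert 1 (step 4): P = [1, 7] / [5] / [6];  Q = [1, 2] / [3] / [4]
  Insert 9 (step 5): P = [1, 7, 9] / [5] / [6];  Q = [1, 2, 5] / [3] / [4]
  Insert 2 (step 6): P = [1, 2, 9] / [5, 7] / [6];  Q = [1, 2, 5] / [3, 6] / [4]
  Insert 8 (step 7): P = [1, 2, 8] / [5, 7, 9] / [6];  Q = [1, 2, 5] / [3, 6, 7] / [4]
  Insert 4 (step 8): P = [1, 2, 4] / [5, 7, 8] / [6, 9];  Q = [1, 2, 5] / [3, 6, 7] / [4, 8]
  Insert 3 (step 9): P = [1, 2, 3] / [4, 7, 8] / [5, 9] / [6];  Q = [1, 2, 5] / [3, 6, 7] / [4, 8] / [9]
Final shape: (3, 3, 2, 1).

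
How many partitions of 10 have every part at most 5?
p(10, parts ≤ 5) = 30

Partitions of 10 with all parts ≤ 5: 5+5, 5+4+1, 5+3+2, 5+3+1+1, 5+2+2+1, 5+2+1+1+1, 5+1+1+1+1+1, 4+4+2, 4+4+1+1, 4+3+3, 4+3+2+1, 4+3+1+1+1, 4+2+2+2, 4+2+2+1+1, 4+2+1+1+1+1, 4+1+1+1+1+1+1, 3+3+3+1, 3+3+2+2, 3+3+2+1+1, 3+3+1+1+1+1, 3+2+2+2+1, 3+2+2+1+1+1, 3+2+1+1+1+1+1, 3+1+1+1+1+1+1+1, 2+2+2+2+2, 2+2+2+2+1+1, 2+2+2+1+1+1+1, 2+2+1+1+1+1+1+1, 2+1+1+1+1+1+1+1+1, 1+1+1+1+1+1+1+1+1+1. Count = 30.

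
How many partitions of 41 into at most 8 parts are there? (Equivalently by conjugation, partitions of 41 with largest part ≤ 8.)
p(41, parts ≤ 8) = 11018

Use the recurrence p(n, m) = p(n, m−1) + p(n−m, m): either the largest part is < m (count p(n, m−1)) or the largest part is exactly m (remove one copy of m, count p(n−m, m)). With p(0, ·) = 1 this gives p(41, parts ≤ 8) = 11018. (By conjugating Young diagrams, this also counts partitions of 41 into at most 8 parts.)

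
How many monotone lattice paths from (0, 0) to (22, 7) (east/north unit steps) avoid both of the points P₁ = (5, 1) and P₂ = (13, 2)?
Number of paths = 852996

Inclusion–exclusion. Total paths: C(29, 22) = 1560780. Through P₁: C(6, 5)·C(23, 17) = 605682. Through P₂: C(15, 13)·C(14, 9) = 210210. Since P₁ is strictly southwest of P₂, a monotone path through both must visit P₁ then P₂; paths through both = C(6, 5)·C(9, 8)·C(14, 9) = 108108. Avoid both = 1560780 − 605682 − 210210 + 108108 = 852996.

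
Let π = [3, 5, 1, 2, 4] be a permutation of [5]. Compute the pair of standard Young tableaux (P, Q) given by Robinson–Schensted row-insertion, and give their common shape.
P = [1, 2, 4] / [3, 5];  Q = [1, 2, 5] / [3, 4];  common shape = (3, 2)

Row-insert the values π_1, π_2, … into P one at a time, bumping the leftmost entry strictly greater than the inserted value down to the next row. The recording tableau Q records, in position (i, j), the step at which that cell was added to P.
  Insert 3 (step 1): P = [3];  Q = [1]
  Insert 5 (step 2): P = [3, 5];  Q = [1, 2]
  Insert 1 (step 3): P = [1, 5] / [3];  Q = [1, 2] / [3]
  Insert 2 (step 4): P = [1, 2] / [3, 5];  Q = [1, 2] / [3, 4]
  Insert 4 (step 5): P = [1, 2, 4] / [3, 5];  Q = [1, 2, 5] / [3, 4]
Final shape: (3, 2).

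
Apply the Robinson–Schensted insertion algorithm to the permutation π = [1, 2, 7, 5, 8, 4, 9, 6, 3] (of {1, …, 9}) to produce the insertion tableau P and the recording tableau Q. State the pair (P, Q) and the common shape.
P = [1, 2, 3, 6, 9] / [4, 8] / [5] / [7];  Q = [1, 2, 3, 5, 7] / [4, 8] / [6] / [9];  common shape = (5, 2, 1, 1)

Row-insert the values π_1, π_2, … into P one at a time, bumping the leftmost entry strictly greater than the inserted value down to the next row. The recording tableau Q records, in position (i, j), the step at which that cell was added to P.
  Insert 1 (step 1): P = [1];  Q = [1]
  Insert 2 (step 2): P = [1, 2];  Q = [1, 2]
  Insert 7 (step 3): P = [1, 2, 7];  Q = [1, 2, 3]
  Insert 5 (step 4): P = [1, 2, 5] / [7];  Q = [1, 2, 3] / [4]
  Insert 8 (step 5): P = [1, 2, 5, 8] / [7];  Q = [1, 2, 3, 5] / [4]
  Insert 4 (step 6): P = [1, 2, 4, 8] / [5] / [7];  Q = [1, 2, 3, 5] / [4] / [6]
  Insert 9 (step 7): P = [1, 2, 4, 8, 9] / [5] / [7];  Q = [1, 2, 3, 5, 7] / [4] / [6]
  Insert 6 (step 8): P = [1, 2, 4, 6, 9] / [5, 8] / [7];  Q = [1, 2, 3, 5, 7] / [4, 8] / [6]
  Insert 3 (step 9): P = [1, 2, 3, 6, 9] / [4, 8] / [5] / [7];  Q = [1, 2, 3, 5, 7] / [4, 8] / [6] / [9]
Final shape: (5, 2, 1, 1).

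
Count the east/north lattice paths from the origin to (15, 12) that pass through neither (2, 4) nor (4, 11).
Number of paths = 14321610

Inclusion–exclusion. Total paths: C(27, 15) = 17383860. Through P₁: C(6, 2)·C(21, 13) = 3052350. Through P₂: C(15, 4)·C(12, 11) = 16380. Since P₁ is strictly southwest of P₂, a monotone path through both must visit P₁ then P₂; paths through both = C(6, 2)·C(9, 2)·C(12, 11) = 6480. Avoid both = 17383860 − 3052350 − 16380 + 6480 = 14321610.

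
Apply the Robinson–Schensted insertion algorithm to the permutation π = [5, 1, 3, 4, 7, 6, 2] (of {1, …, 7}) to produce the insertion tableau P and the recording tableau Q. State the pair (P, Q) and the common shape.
P = [1, 2, 4, 6] / [3, 7] / [5];  Q = [1, 3, 4, 5] / [2, 6] / [7];  common shape = (4, 2, 1)

Row-insert the values π_1, π_2, … into P one at a time, bumping the leftmost entry strictly greater than the inserted value down to the next row. The recording tableau Q records, in position (i, j), the step at which that cell was added to P.
  Insert 5 (step 1): P = [5];  Q = [1]
  Insert 1 (step 2): P = [1] / [5];  Q = [1] / [2]
  Insert 3 (step 3): P = [1, 3] / [5];  Q = [1, 3] / [2]
  Insert 4 (step 4): P = [1, 3, 4] / [5];  Q = [1, 3, 4] / [2]
  Insert 7 (step 5): P = [1, 3, 4, 7] / [5];  Q = [1, 3, 4, 5] / [2]
  Insert 6 (step 6): P = [1, 3, 4, 6] / [5, 7];  Q = [1, 3, 4, 5] / [2, 6]
  Insert 2 (step 7): P = [1, 2, 4, 6] / [3, 7] / [5];  Q = [1, 3, 4, 5] / [2, 6] / [7]
Final shape: (4, 2, 1).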